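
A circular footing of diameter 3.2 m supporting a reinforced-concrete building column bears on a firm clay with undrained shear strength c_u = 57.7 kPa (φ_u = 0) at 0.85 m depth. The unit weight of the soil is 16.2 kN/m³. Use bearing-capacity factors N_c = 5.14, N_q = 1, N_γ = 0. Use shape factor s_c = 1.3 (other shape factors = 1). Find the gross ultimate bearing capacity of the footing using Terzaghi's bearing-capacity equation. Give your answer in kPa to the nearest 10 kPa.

q = γ·D_f = 16.2 × 0.85 = 13.77 kPa.
c·N_c·s_c = 57.7 × 5.14 × 1.3 = 385.55 kPa
q·N_q = 13.77 × 1 = 13.77 kPa
q_ult = 385.55 + 13.77 = 399.32 kPa.

q_ult ≈ 400 kPa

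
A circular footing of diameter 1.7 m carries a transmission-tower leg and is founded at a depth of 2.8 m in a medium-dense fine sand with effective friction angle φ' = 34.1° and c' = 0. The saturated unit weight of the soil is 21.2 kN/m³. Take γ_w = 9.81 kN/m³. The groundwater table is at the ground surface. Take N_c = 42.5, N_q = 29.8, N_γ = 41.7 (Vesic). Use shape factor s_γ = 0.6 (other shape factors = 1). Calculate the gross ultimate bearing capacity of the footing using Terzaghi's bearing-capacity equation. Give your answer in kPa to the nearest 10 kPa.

q_ult ≈ 1190 kPa

With the water table at the surface the whole profile is submerged: γ' = 21.2 − 9.81 = 11.39 kN/m³, so q = γ'·D_f = 31.892 kPa; the same γ' applies in the ½γBN_γ term.
q_ult = q·N_q + 0.5·γ·B·N_γ·s_γ
     = 31.892 × 29.8 + 0.5 × 11.39 × 1.7 × 41.7 × 0.6
     = 950.38 + 242.23 = 1192.6 kPa.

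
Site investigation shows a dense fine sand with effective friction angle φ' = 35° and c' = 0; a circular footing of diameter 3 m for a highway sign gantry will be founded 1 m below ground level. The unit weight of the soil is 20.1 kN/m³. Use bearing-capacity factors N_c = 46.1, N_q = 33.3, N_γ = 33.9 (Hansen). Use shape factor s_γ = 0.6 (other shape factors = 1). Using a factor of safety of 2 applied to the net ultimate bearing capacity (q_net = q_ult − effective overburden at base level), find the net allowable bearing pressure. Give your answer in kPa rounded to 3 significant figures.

q_all(net) ≈ 631 kPa

Overburden at base level: q = 20.1 × 1 = 20.1 kPa.
Surcharge term q·N_q = 20.1 × 33.3 = 669.33 kPa; self-weight term 0.5·γ·B·N_γ·s_γ = 0.5 × 20.1 × 3 × 33.9 × 0.6 = 613.25 kPa.
q_ult = 669.33 + 613.25 = 1282.6 kPa.
Net ultimate: q_net = 1282.6 − 20.1 = 1262.5 kPa.
q_all(net) = 1262.5 / 2 = 631.24 kPa.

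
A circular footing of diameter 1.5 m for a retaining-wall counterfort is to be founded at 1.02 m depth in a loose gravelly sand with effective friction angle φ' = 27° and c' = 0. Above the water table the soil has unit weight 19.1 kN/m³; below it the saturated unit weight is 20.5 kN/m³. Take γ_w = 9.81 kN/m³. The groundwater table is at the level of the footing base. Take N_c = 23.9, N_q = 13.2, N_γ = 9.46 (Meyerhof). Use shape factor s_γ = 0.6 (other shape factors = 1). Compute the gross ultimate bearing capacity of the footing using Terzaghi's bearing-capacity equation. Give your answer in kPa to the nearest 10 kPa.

Effective surcharge at the founding depth q = γ·D_f = 19.1 × 1.02 = 19.482 kPa.
The water table coincides with the base, so in the self-weight term γ → γ' = 10.69 kN/m³.
q_ult = q·N_q + 0.5·γ·B·N_γ·s_γ
     = 19.482 × 13.2 + 0.5 × 10.69 × 1.5 × 9.46 × 0.6
     = 257.16 + 45.507 = 302.67 kPa.

q_ult ≈ 300 kPa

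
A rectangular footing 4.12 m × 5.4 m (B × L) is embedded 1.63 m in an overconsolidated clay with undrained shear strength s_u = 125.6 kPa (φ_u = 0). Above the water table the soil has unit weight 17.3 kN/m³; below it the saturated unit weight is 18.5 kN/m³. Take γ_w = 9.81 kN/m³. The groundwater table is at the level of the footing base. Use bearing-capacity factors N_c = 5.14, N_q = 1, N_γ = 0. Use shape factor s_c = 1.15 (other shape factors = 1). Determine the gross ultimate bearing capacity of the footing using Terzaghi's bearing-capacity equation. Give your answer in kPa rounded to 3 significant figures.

Effective surcharge at the founding depth q = γ·D_f = 17.3 × 1.63 = 28.199 kPa.
q_ult = c·N_c·s_c + q·N_q
     = 125.6 × 5.14 × 1.15 + 28.199 × 1
     = 742.42 + 28.199 = 770.62 kPa.

q_ult ≈ 771 kPa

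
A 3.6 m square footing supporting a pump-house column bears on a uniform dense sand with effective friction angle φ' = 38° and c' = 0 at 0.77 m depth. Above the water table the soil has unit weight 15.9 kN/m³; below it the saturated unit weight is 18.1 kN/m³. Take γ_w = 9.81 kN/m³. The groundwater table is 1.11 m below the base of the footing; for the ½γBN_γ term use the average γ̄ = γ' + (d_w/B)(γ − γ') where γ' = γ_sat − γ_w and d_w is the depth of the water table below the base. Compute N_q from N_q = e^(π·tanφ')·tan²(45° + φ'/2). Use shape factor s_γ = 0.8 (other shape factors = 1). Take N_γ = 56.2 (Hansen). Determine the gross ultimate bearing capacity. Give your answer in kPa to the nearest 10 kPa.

q_ult ≈ 1460 kPa

tan38° = 0.7813, so N_q = e^(π×0.7813)·tan²(64°) = 11.64 × 4.204 = 48.93.
q = γ·D_f = 15.9 × 0.77 = 12.243 kPa.
γ' = 8.29 kN/m³; averaging over the depth B below the base, γ̄ = γ' + (d_w/B)(γ − γ') = 10.636 kN/m³.
q·N_q = 12.243 × 48.933 = 599.09 kPa
0.5·γ·B·N_γ·s_γ = 0.5 × 10.636 × 3.6 × 56.2 × 0.8 = 860.78 kPa
q_ult = 599.09 + 860.78 = 1459.9 kPa.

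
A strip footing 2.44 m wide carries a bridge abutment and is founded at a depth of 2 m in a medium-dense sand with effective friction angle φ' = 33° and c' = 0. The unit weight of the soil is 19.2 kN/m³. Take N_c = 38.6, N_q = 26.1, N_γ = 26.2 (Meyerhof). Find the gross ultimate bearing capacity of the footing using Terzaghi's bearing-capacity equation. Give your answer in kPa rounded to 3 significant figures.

q_ult ≈ 1620 kPa

Overburden at base level: q = 19.2 × 2 = 38.4 kPa.
Surcharge term q·N_q = 38.4 × 26.1 = 1002.2 kPa; self-weight term 0.5·γ·B·N_γ = 0.5 × 19.2 × 2.44 × 26.2 = 613.71 kPa.
q_ult = 1002.2 + 613.71 = 1615.9 kPa.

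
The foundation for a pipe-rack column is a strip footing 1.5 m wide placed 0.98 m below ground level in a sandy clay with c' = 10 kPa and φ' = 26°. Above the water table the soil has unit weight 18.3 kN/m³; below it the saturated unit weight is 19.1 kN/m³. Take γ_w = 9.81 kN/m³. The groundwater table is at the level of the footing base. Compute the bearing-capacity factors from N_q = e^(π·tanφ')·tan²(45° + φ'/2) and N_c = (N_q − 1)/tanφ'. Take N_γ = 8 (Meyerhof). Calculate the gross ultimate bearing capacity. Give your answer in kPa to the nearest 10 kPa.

q_ult ≈ 490 kPa

tan26° = 0.4877, so N_q = e^(π×0.4877)·tan²(58°) = 4.629 × 2.561 = 11.85.
N_c = (11.85 − 1)/tan26° = 22.25.
Overburden at base level: q = 18.3 × 0.98 = 17.934 kPa.
Below the base the soil is submerged, so the ½γBN_γ term uses γ' = 19.1 − 9.81 = 9.29 kN/m³.
Cohesion term c·N_c = 10 × 22.254 = 222.54 kPa; surcharge term q·N_q = 17.934 × 11.854 = 212.59 kPa; self-weight term 0.5·γ·B·N_γ = 0.5 × 9.29 × 1.5 × 8 = 55.74 kPa.
q_ult = 222.54 + 212.59 + 55.74 = 490.88 kPa.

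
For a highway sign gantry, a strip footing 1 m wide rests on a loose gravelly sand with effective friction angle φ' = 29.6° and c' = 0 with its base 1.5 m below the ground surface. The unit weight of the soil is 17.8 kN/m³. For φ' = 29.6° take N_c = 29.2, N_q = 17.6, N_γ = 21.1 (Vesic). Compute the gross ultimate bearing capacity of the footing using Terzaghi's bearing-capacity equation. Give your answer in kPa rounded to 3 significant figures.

Effective surcharge at the founding depth q = γ·D_f = 17.8 × 1.5 = 26.7 kPa.
q_ult = q·N_q + 0.5·γ·B·N_γ
     = 26.7 × 17.6 + 0.5 × 17.8 × 1 × 21.1
     = 469.92 + 187.79 = 657.71 kPa.

q_ult ≈ 658 kPa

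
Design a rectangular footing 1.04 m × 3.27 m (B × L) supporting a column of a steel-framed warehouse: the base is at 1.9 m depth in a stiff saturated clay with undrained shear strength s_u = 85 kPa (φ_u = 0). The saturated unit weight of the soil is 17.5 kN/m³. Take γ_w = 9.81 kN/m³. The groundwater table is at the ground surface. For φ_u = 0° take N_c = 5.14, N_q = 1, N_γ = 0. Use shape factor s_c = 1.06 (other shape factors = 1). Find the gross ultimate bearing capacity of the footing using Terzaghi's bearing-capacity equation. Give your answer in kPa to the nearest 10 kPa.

With the water table at the surface the whole profile is submerged: γ' = 17.5 − 9.81 = 7.69 kN/m³, so q = γ'·D_f = 14.611 kPa.
q_ult = c·N_c·s_c + q·N_q
     = 85 × 5.14 × 1.06 + 14.611 × 1
     = 463.11 + 14.611 = 477.72 kPa.

q_ult ≈ 480 kPa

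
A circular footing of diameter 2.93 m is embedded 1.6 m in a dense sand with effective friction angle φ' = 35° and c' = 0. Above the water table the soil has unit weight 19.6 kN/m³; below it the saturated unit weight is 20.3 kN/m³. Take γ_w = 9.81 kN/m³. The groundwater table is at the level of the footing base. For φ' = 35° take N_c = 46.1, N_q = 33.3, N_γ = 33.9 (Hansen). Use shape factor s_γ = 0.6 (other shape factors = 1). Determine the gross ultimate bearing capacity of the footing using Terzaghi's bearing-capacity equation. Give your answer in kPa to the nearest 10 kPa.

q_ult ≈ 1360 kPa

q = γ·D_f = 19.6 × 1.6 = 31.36 kPa.
For the ½γBN_γ term take γ' = 20.3 − 9.81 = 10.49 kN/m³ (soil below base is submerged).
q·N_q = 31.36 × 33.3 = 1044.3 kPa
0.5·γ·B·N_γ·s_γ = 0.5 × 10.49 × 2.93 × 33.9 × 0.6 = 312.58 kPa
q_ult = 1044.3 + 312.58 = 1356.9 kPa.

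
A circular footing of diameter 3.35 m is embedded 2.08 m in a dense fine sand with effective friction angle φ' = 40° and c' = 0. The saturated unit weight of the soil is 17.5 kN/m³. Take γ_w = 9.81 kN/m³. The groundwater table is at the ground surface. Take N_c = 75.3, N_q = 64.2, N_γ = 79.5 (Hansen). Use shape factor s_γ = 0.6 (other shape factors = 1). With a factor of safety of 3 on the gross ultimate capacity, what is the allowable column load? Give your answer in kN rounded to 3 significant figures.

With the water table at the surface the whole profile is submerged: γ' = 17.5 − 9.81 = 7.69 kN/m³, so q = γ'·D_f = 15.995 kPa; the same γ' applies in the ½γBN_γ term.
q_ult = q·N_q + 0.5·γ·B·N_γ·s_γ
     = 15.995 × 64.2 + 0.5 × 7.69 × 3.35 × 79.5 × 0.6
     = 1026.9 + 614.41 = 1641.3 kPa.
Gross allowable pressure q_all = 1641.3 / 3 = 547.1 kPa.
Footing area = 8.8141 m², so allowable column load = 547.1 × 8.8141 = 4822.2 kN.

P_all ≈ 4820 kN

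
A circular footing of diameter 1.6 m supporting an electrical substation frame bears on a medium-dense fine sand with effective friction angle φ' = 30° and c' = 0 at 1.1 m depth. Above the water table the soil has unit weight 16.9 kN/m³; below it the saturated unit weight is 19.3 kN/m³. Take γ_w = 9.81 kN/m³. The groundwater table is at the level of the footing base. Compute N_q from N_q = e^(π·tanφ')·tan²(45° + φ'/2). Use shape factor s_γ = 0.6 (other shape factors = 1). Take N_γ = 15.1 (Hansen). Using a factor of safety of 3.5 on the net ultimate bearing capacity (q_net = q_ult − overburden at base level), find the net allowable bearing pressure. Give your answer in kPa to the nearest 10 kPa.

N_q = e^(π·tan30°)·tan²(60°) = 18.4.
Effective surcharge at the founding depth q = γ·D_f = 16.9 × 1.1 = 18.59 kPa.
The water table coincides with the base, so in the self-weight term γ → γ' = 9.49 kN/m³.
q_ult = q·N_q + 0.5·γ·B·N_γ·s_γ
     = 18.59 × 18.401 + 0.5 × 9.49 × 1.6 × 15.1 × 0.6
     = 342.08 + 68.784 = 410.86 kPa.
q_net = 410.86 − 18.59 = 392.27 kPa.
q_all(net) = 392.27 / 3.5 = 112.08 kPa.

q_all(net) ≈ 110 kPa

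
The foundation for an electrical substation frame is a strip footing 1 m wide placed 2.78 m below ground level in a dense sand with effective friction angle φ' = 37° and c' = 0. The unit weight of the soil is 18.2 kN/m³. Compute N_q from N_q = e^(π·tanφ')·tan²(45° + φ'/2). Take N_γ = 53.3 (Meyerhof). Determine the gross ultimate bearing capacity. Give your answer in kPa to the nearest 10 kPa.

q_ult ≈ 2660 kPa

tan37° = 0.7536, so N_q = e^(π×0.7536)·tan²(63.5°) = 10.669 × 4.023 = 42.92.
Effective surcharge at the founding depth q = γ·D_f = 18.2 × 2.78 = 50.596 kPa.
q_ult = q·N_q + 0.5·γ·B·N_γ
     = 50.596 × 42.92 + 0.5 × 18.2 × 1 × 53.3
     = 2171.6 + 485.03 = 2656.6 kPa.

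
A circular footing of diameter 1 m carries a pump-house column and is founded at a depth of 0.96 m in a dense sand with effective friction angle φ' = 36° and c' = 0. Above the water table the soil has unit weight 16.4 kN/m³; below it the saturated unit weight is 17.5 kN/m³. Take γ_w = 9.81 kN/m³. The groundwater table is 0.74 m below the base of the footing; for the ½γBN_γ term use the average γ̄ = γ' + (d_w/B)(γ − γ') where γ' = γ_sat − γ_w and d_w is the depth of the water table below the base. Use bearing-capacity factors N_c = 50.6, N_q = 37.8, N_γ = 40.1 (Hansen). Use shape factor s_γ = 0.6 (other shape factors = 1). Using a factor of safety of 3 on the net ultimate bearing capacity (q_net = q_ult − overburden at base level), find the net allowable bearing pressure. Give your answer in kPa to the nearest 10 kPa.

Overburden at base level: q = 16.4 × 0.96 = 15.744 kPa.
The water table is 0.74 m below the base (< B = 1 m), so the ½γBN_γ term uses γ̄ = γ' + (d_w/B)(γ − γ') = 7.69 + (0.74/1)(16.4 − 7.69) = 14.135 kN/m³.
Surcharge term q·N_q = 15.744 × 37.8 = 595.12 kPa; self-weight term 0.5·γ·B·N_γ·s_γ = 0.5 × 14.135 × 1 × 40.1 × 0.6 = 170.05 kPa.
q_ult = 595.12 + 170.05 = 765.17 kPa.
q_net = 765.17 − 15.744 = 749.43 kPa.
q_all(net) = 749.43 / 3 = 249.81 kPa.

q_all(net) ≈ 250 kPa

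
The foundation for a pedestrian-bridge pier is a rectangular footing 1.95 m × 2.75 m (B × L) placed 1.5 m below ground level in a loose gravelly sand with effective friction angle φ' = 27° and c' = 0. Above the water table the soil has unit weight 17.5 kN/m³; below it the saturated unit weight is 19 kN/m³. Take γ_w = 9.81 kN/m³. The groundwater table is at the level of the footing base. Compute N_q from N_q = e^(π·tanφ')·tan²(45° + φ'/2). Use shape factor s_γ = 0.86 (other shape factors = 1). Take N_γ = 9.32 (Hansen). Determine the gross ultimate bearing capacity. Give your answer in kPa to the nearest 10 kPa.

tan27° = 0.5095, so N_q = e^(π×0.5095)·tan²(58.5°) = 4.957 × 2.663 = 13.2.
Overburden at base level: q = 17.5 × 1.5 = 26.25 kPa.
Below the base the soil is submerged, so the ½γBN_γ term uses γ' = 19 − 9.81 = 9.19 kN/m³.
Surcharge term q·N_q = 26.25 × 13.199 = 346.48 kPa; self-weight term 0.5·γ·B·N_γ·s_γ = 0.5 × 9.19 × 1.95 × 9.32 × 0.86 = 71.818 kPa.
q_ult = 346.48 + 71.818 = 418.3 kPa.

q_ult ≈ 420 kPa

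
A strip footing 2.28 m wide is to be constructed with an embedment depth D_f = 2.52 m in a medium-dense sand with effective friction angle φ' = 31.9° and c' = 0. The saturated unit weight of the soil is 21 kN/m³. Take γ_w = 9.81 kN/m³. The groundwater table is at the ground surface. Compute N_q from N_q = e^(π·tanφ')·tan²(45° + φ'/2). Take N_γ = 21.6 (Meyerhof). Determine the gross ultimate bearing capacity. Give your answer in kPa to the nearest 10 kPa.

q_ult ≈ 920 kPa

tan31.9° = 0.6224, so N_q = e^(π×0.6224)·tan²(60.95°) = 7.067 × 3.241 = 22.91.
Water table at ground surface, so effective unit weight γ' = 21 − 9.81 = 11.19 kN/m³ is used throughout; overburden q = 11.19 × 2.52 = 28.199 kPa; the same γ' applies in the ½γBN_γ term.
Surcharge term q·N_q = 28.199 × 22.907 = 645.94 kPa; self-weight term 0.5·γ·B·N_γ = 0.5 × 11.19 × 2.28 × 21.6 = 275.54 kPa.
q_ult = 645.94 + 275.54 = 921.48 kPa.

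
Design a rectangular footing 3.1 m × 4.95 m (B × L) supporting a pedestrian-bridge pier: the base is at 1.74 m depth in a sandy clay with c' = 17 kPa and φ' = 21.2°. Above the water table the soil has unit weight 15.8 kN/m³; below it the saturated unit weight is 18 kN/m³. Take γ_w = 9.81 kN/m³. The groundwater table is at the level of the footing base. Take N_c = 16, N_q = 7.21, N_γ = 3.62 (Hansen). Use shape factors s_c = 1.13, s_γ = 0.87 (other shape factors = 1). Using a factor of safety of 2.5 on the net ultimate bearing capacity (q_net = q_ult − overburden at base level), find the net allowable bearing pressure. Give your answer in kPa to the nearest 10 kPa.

q = γ·D_f = 15.8 × 1.74 = 27.492 kPa.
For the ½γBN_γ term take γ' = 18 − 9.81 = 8.19 kN/m³ (soil below base is submerged).
c·N_c·s_c = 17 × 16 × 1.13 = 307.36 kPa
q·N_q = 27.492 × 7.21 = 198.22 kPa
0.5·γ·B·N_γ·s_γ = 0.5 × 8.19 × 3.1 × 3.62 × 0.87 = 39.98 kPa
q_ult = 307.36 + 198.22 + 39.98 = 545.56 kPa.
q_net = 545.56 − 27.492 = 518.07 kPa.
q_all(net) = 518.07 / 2.5 = 207.23 kPa.

q_all(net) ≈ 210 kPa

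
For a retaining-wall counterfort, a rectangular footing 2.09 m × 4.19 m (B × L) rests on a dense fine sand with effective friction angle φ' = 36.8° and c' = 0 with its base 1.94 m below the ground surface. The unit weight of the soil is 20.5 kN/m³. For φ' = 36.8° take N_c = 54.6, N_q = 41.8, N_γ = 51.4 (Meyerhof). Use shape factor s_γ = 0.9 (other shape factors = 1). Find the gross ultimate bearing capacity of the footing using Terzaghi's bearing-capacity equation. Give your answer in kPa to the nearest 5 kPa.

q = γ·D_f = 20.5 × 1.94 = 39.77 kPa.
q·N_q = 39.77 × 41.8 = 1662.4 kPa
0.5·γ·B·N_γ·s_γ = 0.5 × 20.5 × 2.09 × 51.4 × 0.9 = 991 kPa
q_ult = 1662.4 + 991 = 2653.4 kPa.

q_ult ≈ 2655 kPa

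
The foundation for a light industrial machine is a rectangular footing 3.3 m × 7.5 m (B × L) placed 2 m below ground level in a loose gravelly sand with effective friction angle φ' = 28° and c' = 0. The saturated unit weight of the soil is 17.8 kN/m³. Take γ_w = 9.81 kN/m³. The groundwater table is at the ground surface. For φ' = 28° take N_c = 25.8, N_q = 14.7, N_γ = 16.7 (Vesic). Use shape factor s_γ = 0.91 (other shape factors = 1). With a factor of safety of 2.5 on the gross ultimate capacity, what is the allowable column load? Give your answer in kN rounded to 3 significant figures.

With the water table at the surface the whole profile is submerged: γ' = 17.8 − 9.81 = 7.99 kN/m³, so q = γ'·D_f = 15.98 kPa; the same γ' applies in the ½γBN_γ term.
q_ult = q·N_q + 0.5·γ·B·N_γ·s_γ
     = 15.98 × 14.7 + 0.5 × 7.99 × 3.3 × 16.7 × 0.91
     = 234.91 + 200.35 = 435.26 kPa.
Gross allowable pressure q_all = 435.26 / 2.5 = 174.1 kPa.
Footing area = 24.75 m², so allowable column load = 174.1 × 24.75 = 4309 kN.

P_all ≈ 4310 kN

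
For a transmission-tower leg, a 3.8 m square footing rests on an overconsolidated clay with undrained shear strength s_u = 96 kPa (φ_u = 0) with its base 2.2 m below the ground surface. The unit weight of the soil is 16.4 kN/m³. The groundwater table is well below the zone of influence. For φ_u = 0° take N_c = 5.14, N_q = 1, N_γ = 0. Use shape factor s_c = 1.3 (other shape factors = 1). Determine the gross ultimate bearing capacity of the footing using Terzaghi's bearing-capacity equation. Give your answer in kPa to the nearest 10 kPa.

q_ult ≈ 680 kPa

Effective surcharge at the founding depth q = γ·D_f = 16.4 × 2.2 = 36.08 kPa.
q_ult = c·N_c·s_c + q·N_q
     = 96 × 5.14 × 1.3 + 36.08 × 1
     = 641.47 + 36.08 = 677.55 kPa.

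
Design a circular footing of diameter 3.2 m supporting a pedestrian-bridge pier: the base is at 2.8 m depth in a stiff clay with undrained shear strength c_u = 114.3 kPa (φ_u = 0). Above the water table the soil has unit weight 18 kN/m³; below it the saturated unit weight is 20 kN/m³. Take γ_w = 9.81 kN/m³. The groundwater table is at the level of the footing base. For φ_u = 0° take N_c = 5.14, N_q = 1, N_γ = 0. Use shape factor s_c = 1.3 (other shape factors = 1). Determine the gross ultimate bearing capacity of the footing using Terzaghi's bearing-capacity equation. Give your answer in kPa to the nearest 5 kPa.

q_ult ≈ 815 kPa

Overburden at base level: q = 18 × 2.8 = 50.4 kPa.
Cohesion term c·N_c·s_c = 114.3 × 5.14 × 1.3 = 763.75 kPa; surcharge term q·N_q = 50.4 × 1 = 50.4 kPa.
q_ult = 763.75 + 50.4 = 814.15 kPa.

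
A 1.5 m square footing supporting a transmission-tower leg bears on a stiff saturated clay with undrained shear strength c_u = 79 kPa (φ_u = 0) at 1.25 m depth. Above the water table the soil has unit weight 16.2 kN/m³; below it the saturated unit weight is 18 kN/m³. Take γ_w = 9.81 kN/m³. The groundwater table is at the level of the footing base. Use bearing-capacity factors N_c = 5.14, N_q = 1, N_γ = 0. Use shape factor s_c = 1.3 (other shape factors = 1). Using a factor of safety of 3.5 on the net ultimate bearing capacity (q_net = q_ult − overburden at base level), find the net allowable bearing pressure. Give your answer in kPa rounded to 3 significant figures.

q_all(net) ≈ 151 kPa

Overburden at base level: q = 16.2 × 1.25 = 20.25 kPa.
Cohesion term c·N_c·s_c = 79 × 5.14 × 1.3 = 527.88 kPa; surcharge term q·N_q = 20.25 × 1 = 20.25 kPa.
q_ult = 527.88 + 20.25 = 548.13 kPa.
q_net = 548.13 − 20.25 = 527.88 kPa.
q_all(net) = 527.88 / 3.5 = 150.82 kPa.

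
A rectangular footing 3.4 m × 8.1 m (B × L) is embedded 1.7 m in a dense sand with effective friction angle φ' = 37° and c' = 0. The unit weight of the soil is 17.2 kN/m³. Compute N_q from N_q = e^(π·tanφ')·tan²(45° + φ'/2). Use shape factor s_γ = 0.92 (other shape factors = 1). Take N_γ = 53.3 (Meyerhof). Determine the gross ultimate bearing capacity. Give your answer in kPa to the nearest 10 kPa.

q_ult ≈ 2690 kPa

tan37° = 0.7536, so N_q = e^(π×0.7536)·tan²(63.5°) = 10.669 × 4.023 = 42.92.
Effective surcharge at the founding depth q = γ·D_f = 17.2 × 1.7 = 29.24 kPa.
q_ult = q·N_q + 0.5·γ·B·N_γ·s_γ
     = 29.24 × 42.92 + 0.5 × 17.2 × 3.4 × 53.3 × 0.92
     = 1255 + 1433.8 = 2688.8 kPa.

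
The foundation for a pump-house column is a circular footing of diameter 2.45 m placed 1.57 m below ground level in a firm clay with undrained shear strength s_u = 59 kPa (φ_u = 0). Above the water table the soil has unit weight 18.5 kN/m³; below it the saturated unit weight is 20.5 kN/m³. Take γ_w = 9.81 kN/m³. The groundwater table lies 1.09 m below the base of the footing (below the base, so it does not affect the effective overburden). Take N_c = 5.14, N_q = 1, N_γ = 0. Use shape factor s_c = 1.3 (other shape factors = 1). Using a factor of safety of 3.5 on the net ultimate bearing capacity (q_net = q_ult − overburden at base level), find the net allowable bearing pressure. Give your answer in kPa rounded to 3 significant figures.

q_all(net) ≈ 113 kPa

Effective surcharge at the founding depth q = γ·D_f = 18.5 × 1.57 = 29.045 kPa.
q_ult = c·N_c·s_c + q·N_q
     = 59 × 5.14 × 1.3 + 29.045 × 1
     = 394.24 + 29.045 = 423.28 kPa.
q_net = 423.28 − 29.045 = 394.24 kPa.
q_all(net) = 394.24 / 3.5 = 112.64 kPa.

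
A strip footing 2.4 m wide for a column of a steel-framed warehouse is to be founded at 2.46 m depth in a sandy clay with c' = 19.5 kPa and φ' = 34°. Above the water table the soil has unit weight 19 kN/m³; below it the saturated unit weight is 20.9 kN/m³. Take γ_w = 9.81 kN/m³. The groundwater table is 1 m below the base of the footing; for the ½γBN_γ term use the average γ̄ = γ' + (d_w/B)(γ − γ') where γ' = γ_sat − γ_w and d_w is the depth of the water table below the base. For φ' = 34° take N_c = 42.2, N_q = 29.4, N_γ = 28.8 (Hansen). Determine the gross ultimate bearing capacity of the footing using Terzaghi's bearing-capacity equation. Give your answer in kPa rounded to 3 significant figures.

Overburden at base level: q = 19 × 2.46 = 46.74 kPa.
The water table is 1 m below the base (< B = 2.4 m), so the ½γBN_γ term uses γ̄ = γ' + (d_w/B)(γ − γ') = 11.09 + (1/2.4)(19 − 11.09) = 14.386 kN/m³.
Cohesion term c·N_c = 19.5 × 42.2 = 822.9 kPa; surcharge term q·N_q = 46.74 × 29.4 = 1374.2 kPa; self-weight term 0.5·γ·B·N_γ = 0.5 × 14.386 × 2.4 × 28.8 = 497.17 kPa.
q_ult = 822.9 + 1374.2 + 497.17 = 2694.2 kPa.

q_ult ≈ 2690 kPa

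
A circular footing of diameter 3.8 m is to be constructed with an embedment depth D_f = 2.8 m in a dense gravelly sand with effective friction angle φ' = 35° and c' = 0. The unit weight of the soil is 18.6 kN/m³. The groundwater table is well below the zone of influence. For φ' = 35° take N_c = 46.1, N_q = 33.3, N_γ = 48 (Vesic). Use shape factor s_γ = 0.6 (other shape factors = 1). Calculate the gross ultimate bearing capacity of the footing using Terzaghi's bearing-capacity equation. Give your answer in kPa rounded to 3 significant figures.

q_ult ≈ 2750 kPa

q = γ·D_f = 18.6 × 2.8 = 52.08 kPa.
q·N_q = 52.08 × 33.3 = 1734.3 kPa
0.5·γ·B·N_γ·s_γ = 0.5 × 18.6 × 3.8 × 48 × 0.6 = 1017.8 kPa
q_ult = 1734.3 + 1017.8 = 2752.1 kPa.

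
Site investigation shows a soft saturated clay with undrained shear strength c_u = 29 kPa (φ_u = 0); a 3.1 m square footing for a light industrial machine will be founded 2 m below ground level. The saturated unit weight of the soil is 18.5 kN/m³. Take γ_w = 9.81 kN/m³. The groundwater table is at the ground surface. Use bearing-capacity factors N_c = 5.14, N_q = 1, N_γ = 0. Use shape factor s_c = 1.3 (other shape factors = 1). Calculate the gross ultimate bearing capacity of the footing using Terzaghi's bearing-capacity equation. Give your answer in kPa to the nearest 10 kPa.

q_ult ≈ 210 kPa

With the water table at the surface the whole profile is submerged: γ' = 18.5 − 9.81 = 8.69 kN/m³, so q = γ'·D_f = 17.38 kPa.
q_ult = c·N_c·s_c + q·N_q
     = 29 × 5.14 × 1.3 + 17.38 × 1
     = 193.78 + 17.38 = 211.16 kPa.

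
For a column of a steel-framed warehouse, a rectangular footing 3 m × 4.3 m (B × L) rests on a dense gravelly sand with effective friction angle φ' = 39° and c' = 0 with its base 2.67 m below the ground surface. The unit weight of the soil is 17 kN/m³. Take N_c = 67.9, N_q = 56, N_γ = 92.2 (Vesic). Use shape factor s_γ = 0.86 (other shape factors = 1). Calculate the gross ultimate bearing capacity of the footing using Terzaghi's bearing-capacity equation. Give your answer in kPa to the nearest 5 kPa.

Effective surcharge at the founding depth q = γ·D_f = 17 × 2.67 = 45.39 kPa.
q_ult = q·N_q + 0.5·γ·B·N_γ·s_γ
     = 45.39 × 56 + 0.5 × 17 × 3 × 92.2 × 0.86
     = 2541.8 + 2021.9 = 4563.8 kPa.

q_ult ≈ 4565 kPa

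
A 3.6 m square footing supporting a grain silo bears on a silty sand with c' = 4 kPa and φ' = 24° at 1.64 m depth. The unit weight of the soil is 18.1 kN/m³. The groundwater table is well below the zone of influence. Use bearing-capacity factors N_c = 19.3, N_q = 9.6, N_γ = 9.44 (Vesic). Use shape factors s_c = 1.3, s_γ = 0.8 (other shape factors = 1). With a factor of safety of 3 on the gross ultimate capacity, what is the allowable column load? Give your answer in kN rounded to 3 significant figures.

P_all ≈ 2730 kN

q = γ·D_f = 18.1 × 1.64 = 29.684 kPa.
c·N_c·s_c = 4 × 19.3 × 1.3 = 100.36 kPa
q·N_q = 29.684 × 9.6 = 284.97 kPa
0.5·γ·B·N_γ·s_γ = 0.5 × 18.1 × 3.6 × 9.44 × 0.8 = 246.04 kPa
q_ult = 100.36 + 284.97 + 246.04 = 631.37 kPa.
Gross allowable pressure q_all = 631.37 / 3 = 210.46 kPa.
Footing area = 12.96 m², so allowable column load = 210.46 × 12.96 = 2727.5 kN.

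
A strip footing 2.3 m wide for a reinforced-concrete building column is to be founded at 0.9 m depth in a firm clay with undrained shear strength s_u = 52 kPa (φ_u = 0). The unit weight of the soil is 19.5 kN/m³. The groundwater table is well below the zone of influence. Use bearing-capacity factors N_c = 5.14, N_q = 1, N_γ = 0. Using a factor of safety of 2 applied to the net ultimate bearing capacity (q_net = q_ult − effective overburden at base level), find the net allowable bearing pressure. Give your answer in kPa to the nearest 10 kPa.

q = γ·D_f = 19.5 × 0.9 = 17.55 kPa.
c·N_c = 52 × 5.14 = 267.28 kPa
q·N_q = 17.55 × 1 = 17.55 kPa
q_ult = 267.28 + 17.55 = 284.83 kPa.
Net ultimate: q_net = 284.83 − 17.55 = 267.28 kPa.
q_all(net) = 267.28 / 2 = 133.64 kPa.

q_all(net) ≈ 130 kPa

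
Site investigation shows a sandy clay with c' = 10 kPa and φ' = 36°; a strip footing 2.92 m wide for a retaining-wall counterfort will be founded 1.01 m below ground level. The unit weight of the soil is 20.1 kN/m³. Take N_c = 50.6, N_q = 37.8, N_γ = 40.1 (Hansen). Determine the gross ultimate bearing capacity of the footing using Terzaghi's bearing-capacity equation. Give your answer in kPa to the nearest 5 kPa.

q_ult ≈ 2450 kPa

q = γ·D_f = 20.1 × 1.01 = 20.301 kPa.
c·N_c = 10 × 50.6 = 506 kPa
q·N_q = 20.301 × 37.8 = 767.38 kPa
0.5·γ·B·N_γ = 0.5 × 20.1 × 2.92 × 40.1 = 1176.8 kPa
q_ult = 506 + 767.38 + 1176.8 = 2450.2 kPa.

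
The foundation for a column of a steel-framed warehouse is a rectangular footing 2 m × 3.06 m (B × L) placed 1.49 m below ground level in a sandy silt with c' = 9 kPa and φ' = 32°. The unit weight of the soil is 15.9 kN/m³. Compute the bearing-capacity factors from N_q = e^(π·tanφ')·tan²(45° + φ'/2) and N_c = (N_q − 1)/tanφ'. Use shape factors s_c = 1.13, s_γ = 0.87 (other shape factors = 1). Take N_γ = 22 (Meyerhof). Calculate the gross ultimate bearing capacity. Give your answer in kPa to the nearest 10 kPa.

q_ult ≈ 1210 kPa

tan32° = 0.6249, so N_q = e^(π×0.6249)·tan²(61°) = 7.121 × 3.255 = 23.18.
N_c = (23.18 − 1)/tan32° = 35.49.
Effective surcharge at the founding depth q = γ·D_f = 15.9 × 1.49 = 23.691 kPa.
q_ult = c·N_c·s_c + q·N_q + 0.5·γ·B·N_γ·s_γ
     = 9 × 35.49 × 1.13 + 23.691 × 23.177 + 0.5 × 15.9 × 2 × 22 × 0.87
     = 360.94 + 549.08 + 304.33 = 1214.3 kPa.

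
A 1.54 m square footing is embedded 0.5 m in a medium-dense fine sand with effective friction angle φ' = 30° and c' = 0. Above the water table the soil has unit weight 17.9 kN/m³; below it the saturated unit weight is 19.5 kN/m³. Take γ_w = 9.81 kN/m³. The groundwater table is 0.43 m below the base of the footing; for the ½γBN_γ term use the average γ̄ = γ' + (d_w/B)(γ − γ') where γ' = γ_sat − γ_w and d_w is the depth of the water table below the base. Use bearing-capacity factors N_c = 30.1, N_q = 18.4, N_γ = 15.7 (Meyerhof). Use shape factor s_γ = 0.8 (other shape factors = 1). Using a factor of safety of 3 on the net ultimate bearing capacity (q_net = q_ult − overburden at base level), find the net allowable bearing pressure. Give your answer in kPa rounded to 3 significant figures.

Effective surcharge at the founding depth q = γ·D_f = 17.9 × 0.5 = 8.95 kPa.
With d_w = 0.43 m < B, γ̄ = 9.69 + (0.43/1.54) × (17.9 − 9.69) = 11.982 kN/m³.
q_ult = q·N_q + 0.5·γ·B·N_γ·s_γ
     = 8.95 × 18.4 + 0.5 × 11.982 × 1.54 × 15.7 × 0.8
     = 164.68 + 115.88 = 280.56 kPa.
q_net = 280.56 − 8.95 = 271.61 kPa.
q_all(net) = 271.61 / 3 = 90.538 kPa.

q_all(net) ≈ 90.5 kPa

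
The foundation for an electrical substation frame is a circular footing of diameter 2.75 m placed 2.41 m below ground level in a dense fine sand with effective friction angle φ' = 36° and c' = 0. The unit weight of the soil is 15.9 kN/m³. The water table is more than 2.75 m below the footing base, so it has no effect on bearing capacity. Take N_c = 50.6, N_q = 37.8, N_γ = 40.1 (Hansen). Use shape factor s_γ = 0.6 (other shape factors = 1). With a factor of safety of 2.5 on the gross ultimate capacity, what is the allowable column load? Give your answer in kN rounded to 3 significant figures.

Overburden at base level: q = 15.9 × 2.41 = 38.319 kPa.
Surcharge term q·N_q = 38.319 × 37.8 = 1448.5 kPa; self-weight term 0.5·γ·B·N_γ·s_γ = 0.5 × 15.9 × 2.75 × 40.1 × 0.6 = 526.01 kPa.
q_ult = 1448.5 + 526.01 = 1974.5 kPa.
Gross allowable pressure q_all = 1974.5 / 2.5 = 789.79 kPa.
Footing area = 5.9396 m², so allowable column load = 789.79 × 5.9396 = 4691 kN.

P_all ≈ 4690 kN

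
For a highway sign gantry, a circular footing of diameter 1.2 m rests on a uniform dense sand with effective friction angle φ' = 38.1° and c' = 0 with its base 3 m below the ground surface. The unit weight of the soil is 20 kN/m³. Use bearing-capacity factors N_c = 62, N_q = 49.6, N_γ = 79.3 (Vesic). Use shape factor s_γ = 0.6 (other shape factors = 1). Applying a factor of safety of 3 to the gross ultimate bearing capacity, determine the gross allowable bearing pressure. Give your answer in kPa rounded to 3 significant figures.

q_all ≈ 1180 kPa

q = γ·D_f = 20 × 3 = 60 kPa.
q·N_q = 60 × 49.6 = 2976 kPa
0.5·γ·B·N_γ·s_γ = 0.5 × 20 × 1.2 × 79.3 × 0.6 = 570.96 kPa
q_ult = 2976 + 570.96 = 3547 kPa.
q_all = q_ult / FS = 3547 / 3 = 1182.3 kPa.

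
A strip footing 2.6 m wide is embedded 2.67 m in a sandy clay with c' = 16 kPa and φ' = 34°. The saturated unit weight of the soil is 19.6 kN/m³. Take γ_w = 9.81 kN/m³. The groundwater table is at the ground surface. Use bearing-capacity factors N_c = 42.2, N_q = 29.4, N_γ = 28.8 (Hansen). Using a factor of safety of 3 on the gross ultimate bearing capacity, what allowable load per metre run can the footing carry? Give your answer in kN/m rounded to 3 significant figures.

≈ 1570 kN/m

Water table at ground surface, so effective unit weight γ' = 19.6 − 9.81 = 9.79 kN/m³ is used throughout; overburden q = 9.79 × 2.67 = 26.139 kPa; the same γ' applies in the ½γBN_γ term.
Cohesion term c·N_c = 16 × 42.2 = 675.2 kPa; surcharge term q·N_q = 26.139 × 29.4 = 768.5 kPa; self-weight term 0.5·γ·B·N_γ = 0.5 × 9.79 × 2.6 × 28.8 = 366.54 kPa.
q_ult = 675.2 + 768.5 + 366.54 = 1810.2 kPa.
Gross allowable pressure q_all = 1810.2 / 3 = 603.41 kPa.
Allowable wall load = q_all × B = 603.41 × 2.6 = 1568.9 kN per metre run.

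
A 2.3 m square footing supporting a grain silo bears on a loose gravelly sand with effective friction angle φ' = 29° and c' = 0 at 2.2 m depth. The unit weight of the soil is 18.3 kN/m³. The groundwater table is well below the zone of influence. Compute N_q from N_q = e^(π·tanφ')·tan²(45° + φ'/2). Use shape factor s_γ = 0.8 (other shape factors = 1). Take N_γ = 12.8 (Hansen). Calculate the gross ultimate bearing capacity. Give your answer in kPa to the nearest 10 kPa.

q_ult ≈ 880 kPa

tan29° = 0.5543, so N_q = e^(π×0.5543)·tan²(59.5°) = 5.705 × 2.882 = 16.44.
Effective surcharge at the founding depth q = γ·D_f = 18.3 × 2.2 = 40.26 kPa.
q_ult = q·N_q + 0.5·γ·B·N_γ·s_γ
     = 40.26 × 16.443 + 0.5 × 18.3 × 2.3 × 12.8 × 0.8
     = 662.01 + 215.5 = 877.51 kPa.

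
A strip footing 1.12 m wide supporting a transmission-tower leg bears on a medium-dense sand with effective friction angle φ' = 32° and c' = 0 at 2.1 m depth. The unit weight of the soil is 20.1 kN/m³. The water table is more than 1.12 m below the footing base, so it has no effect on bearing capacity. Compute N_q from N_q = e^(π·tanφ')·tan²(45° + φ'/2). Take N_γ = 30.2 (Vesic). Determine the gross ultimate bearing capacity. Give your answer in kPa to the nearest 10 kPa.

q_ult ≈ 1320 kPa

tan32° = 0.6249, so N_q = e^(π×0.6249)·tan²(61°) = 7.121 × 3.255 = 23.18.
q = γ·D_f = 20.1 × 2.1 = 42.21 kPa.
q·N_q = 42.21 × 23.177 = 978.29 kPa
0.5·γ·B·N_γ = 0.5 × 20.1 × 1.12 × 30.2 = 339.93 kPa
q_ult = 978.29 + 339.93 = 1318.2 kPa.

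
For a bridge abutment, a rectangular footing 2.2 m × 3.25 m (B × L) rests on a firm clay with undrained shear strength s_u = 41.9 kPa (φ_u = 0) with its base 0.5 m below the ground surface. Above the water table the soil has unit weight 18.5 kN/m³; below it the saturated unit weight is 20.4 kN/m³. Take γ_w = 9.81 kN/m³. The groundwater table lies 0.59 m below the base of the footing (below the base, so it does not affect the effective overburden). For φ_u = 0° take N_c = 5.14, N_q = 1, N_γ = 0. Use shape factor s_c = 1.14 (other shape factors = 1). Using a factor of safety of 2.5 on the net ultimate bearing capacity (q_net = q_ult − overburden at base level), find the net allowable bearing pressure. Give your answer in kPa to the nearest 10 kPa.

Overburden at base level: q = 18.5 × 0.5 = 9.25 kPa.
Cohesion term c·N_c·s_c = 41.9 × 5.14 × 1.14 = 245.52 kPa; surcharge term q·N_q = 9.25 × 1 = 9.25 kPa.
q_ult = 245.52 + 9.25 = 254.77 kPa.
q_net = 254.77 − 9.25 = 245.52 kPa.
q_all(net) = 245.52 / 2.5 = 98.207 kPa.

q_all(net) ≈ 100 kPa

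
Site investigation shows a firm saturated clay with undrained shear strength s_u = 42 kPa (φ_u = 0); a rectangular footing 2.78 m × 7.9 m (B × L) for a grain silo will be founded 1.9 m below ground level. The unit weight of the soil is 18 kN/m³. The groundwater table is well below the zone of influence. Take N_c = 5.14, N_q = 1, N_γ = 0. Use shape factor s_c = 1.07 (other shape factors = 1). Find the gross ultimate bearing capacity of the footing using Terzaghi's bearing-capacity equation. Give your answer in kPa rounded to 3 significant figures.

q = γ·D_f = 18 × 1.9 = 34.2 kPa.
c·N_c·s_c = 42 × 5.14 × 1.07 = 230.99 kPa
q·N_q = 34.2 × 1 = 34.2 kPa
q_ult = 230.99 + 34.2 = 265.19 kPa.

q_ult ≈ 265 kPa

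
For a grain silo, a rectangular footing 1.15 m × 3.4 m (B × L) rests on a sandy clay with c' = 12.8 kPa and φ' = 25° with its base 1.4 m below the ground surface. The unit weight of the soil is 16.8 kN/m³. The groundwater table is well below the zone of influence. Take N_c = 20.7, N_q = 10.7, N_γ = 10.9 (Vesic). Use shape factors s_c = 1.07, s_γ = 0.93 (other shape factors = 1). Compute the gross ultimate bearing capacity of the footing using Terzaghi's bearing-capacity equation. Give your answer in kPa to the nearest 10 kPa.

q_ult ≈ 630 kPa

Effective surcharge at the founding depth q = γ·D_f = 16.8 × 1.4 = 23.52 kPa.
q_ult = c·N_c·s_c + q·N_q + 0.5·γ·B·N_γ·s_γ
     = 12.8 × 20.7 × 1.07 + 23.52 × 10.7 + 0.5 × 16.8 × 1.15 × 10.9 × 0.93
     = 283.51 + 251.66 + 97.923 = 633.09 kPa.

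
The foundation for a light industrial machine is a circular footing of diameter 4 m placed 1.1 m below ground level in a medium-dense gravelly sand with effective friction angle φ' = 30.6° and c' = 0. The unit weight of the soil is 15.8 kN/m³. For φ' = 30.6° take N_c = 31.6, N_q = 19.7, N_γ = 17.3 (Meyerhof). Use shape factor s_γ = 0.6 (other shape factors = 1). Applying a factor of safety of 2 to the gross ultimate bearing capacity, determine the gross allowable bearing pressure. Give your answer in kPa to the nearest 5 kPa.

q = γ·D_f = 15.8 × 1.1 = 17.38 kPa.
q·N_q = 17.38 × 19.7 = 342.39 kPa
0.5·γ·B·N_γ·s_γ = 0.5 × 15.8 × 4 × 17.3 × 0.6 = 328.01 kPa
q_ult = 342.39 + 328.01 = 670.39 kPa.
q_all = q_ult / FS = 670.39 / 2 = 335.2 kPa.

q_all ≈ 335 kPa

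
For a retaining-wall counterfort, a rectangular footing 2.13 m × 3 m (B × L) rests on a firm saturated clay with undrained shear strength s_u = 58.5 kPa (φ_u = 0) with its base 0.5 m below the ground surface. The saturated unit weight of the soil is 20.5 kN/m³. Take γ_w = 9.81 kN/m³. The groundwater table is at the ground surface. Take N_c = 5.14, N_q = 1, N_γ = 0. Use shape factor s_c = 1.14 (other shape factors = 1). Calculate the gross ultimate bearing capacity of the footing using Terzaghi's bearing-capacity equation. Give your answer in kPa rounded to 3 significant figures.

With the water table at the surface the whole profile is submerged: γ' = 20.5 − 9.81 = 10.69 kN/m³, so q = γ'·D_f = 5.345 kPa.
q_ult = c·N_c·s_c + q·N_q
     = 58.5 × 5.14 × 1.14 + 5.345 × 1
     = 342.79 + 5.345 = 348.13 kPa.

q_ult ≈ 348 kPa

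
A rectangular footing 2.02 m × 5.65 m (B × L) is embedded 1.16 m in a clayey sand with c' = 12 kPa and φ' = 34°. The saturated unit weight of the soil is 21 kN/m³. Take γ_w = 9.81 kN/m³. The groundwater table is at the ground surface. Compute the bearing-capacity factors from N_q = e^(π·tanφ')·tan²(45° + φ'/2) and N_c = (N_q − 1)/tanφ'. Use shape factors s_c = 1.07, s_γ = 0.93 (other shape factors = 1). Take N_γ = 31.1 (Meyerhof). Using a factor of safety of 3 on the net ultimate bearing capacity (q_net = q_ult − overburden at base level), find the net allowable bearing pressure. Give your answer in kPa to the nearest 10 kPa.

q_all(net) ≈ 410 kPa

N_q = e^(π·tan34°)·tan²(62°) = 29.44; N_c = (N_q − 1)/tanφ' = 42.16.
γ' = 21 − 9.81 = 11.19 kN/m³ (submerged throughout). q = 11.19 × 1.16 = 12.98 kPa; the same γ' applies in the ½γBN_γ term.
c·N_c·s_c = 12 × 42.164 × 1.07 = 541.38 kPa
q·N_q = 12.98 × 29.44 = 382.14 kPa
0.5·γ·B·N_γ·s_γ = 0.5 × 11.19 × 2.02 × 31.1 × 0.93 = 326.88 kPa
q_ult = 541.38 + 382.14 + 326.88 = 1250.4 kPa.
q_net = 1250.4 − 12.98 = 1237.4 kPa.
q_all(net) = 1237.4 / 3 = 412.48 kPa.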